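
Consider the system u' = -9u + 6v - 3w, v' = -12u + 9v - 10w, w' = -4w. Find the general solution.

Coefficient matrix A = [[-9, 6, -3], [-12, 9, -10], [0, 0, -4]].
det(A - λI) = 0 gives eigenvalues λ = 3, -3, -4.
For λ=3: eigenvector (-1,-2,0).
For λ=-3: eigenvector (1,1,0).
For λ=-4: eigenvector (-3,-2,1).
General solution: C_1e^(3t)(-1,-2,0) + C_2e^(-3t)(1,1,0) + C_3e^(-4t)(-3,-2,1).

u(t) = -C_1e^(3t) + C_2e^(-3t) - 3C_3e^(-4t), v(t) = -2C_1e^(3t) + C_2e^(-3t) - 2C_3e^(-4t), w(t) = C_3e^(-4t)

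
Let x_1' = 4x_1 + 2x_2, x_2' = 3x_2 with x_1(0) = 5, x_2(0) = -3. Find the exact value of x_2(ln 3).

A = [[4,2],[0,3]]; eigenvalues λ = 3, 4.
Eigenvectors: (2,-1) for λ=3, (1,0) for λ=4.
From the initial condition, c_1 = 3, c_2 = -1.
x_2(ln 3) = (3)(3^3)(-1) + (-1)(3^4)(0) = -81.

-81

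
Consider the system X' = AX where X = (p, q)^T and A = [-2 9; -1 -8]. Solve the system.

Coefficient matrix A = [[-2, 9], [-1, -8]].
Characteristic polynomial det(A - λI) = λ^2 + 10λ + 25 = 0.
Single eigenvalue λ = -5 with algebraic multiplicity 2.
Eigenvector v = (3,-1); generalized eigenvector w with (A-λI)w=v is (1,0).
General solution: e^(-5t)[K_1·v + K_2·(t·v + w)].

p(t) = 3K_1e^(-5t) + 3K_2te^(-5t) + K_2e^(-5t), q(t) = -K_1e^(-5t) - K_2te^(-5t)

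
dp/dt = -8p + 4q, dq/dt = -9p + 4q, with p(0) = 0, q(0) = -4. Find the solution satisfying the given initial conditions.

Coefficient matrix A = [[-8, 4], [-9, 4]].
Characteristic polynomial det(A - λI) = λ^2 + 4λ + 4 = 0.
Single eigenvalue λ = -2 with algebraic multiplicity 2.
Eigenvector v = (-2,-3); generalized eigenvector w with (A-λI)w=v is (-1,-2).
General solution: e^(-2t)[K_1·v + K_2·(t·v + w)].
Applying p(0)=0, q(0)=-4 gives K_1=-4, K_2=8.

p(t) = -16te^(-2t), q(t) = -24te^(-2t) - 4e^(-2t)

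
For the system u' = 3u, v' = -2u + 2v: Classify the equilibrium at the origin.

A = [[3,0],[-2,2]]; det(A-λI) = λ^2 - 5λ + 6.
λ = 3, 2: both positive.

unstable node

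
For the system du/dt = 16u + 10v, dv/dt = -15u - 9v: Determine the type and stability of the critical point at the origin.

unstable node

A = [[16,10],[-15,-9]]; det(A-λI) = λ^2 - 7λ + 6.
λ = 6, 1: both positive.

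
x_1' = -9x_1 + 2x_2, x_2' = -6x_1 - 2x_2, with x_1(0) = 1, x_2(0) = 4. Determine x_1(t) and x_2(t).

x_1(t) = 5e^(-5t) - 4e^(-6t), x_2(t) = 10e^(-5t) - 6e^(-6t)

Coefficient matrix A = [[-9, 2], [-6, -2]].
Characteristic polynomial det(A - λI) = λ^2 + 11λ + 30 = 0.
Eigenvalues λ = -5, -6.
For λ=-5: (A-λI) row 1 is [-4, 2], so an eigenvector is (-1, -2).
For λ=-6: (A-λI) row 1 is [-3, 2], so an eigenvector is (2, 3).
General solution: K_1e^(-5t)(-1,-2) + K_2e^(-6t)(2,3).
Applying x_1(0)=1, x_2(0)=4 gives K_1=-5, K_2=-2.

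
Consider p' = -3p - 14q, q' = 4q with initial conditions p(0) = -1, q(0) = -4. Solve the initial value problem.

Coefficient matrix A = [[-3, -14], [0, 4]].
Characteristic polynomial det(A - λI) = λ^2 - λ - 12 = 0.
Eigenvalues λ = -3, 4.
For λ=-3: (A-λI) row 1 is [0, -14], so an eigenvector is (-1, 0).
For λ=4: (A-λI) row 1 is [-7, -14], so an eigenvector is (2, -1).
General solution: C_1e^(-3t)(-1,0) + C_2e^(4t)(2,-1).
Applying p(0)=-1, q(0)=-4 gives C_1=9, C_2=4.

p(t) = 8e^(4t) - 9e^(-3t), q(t) = -4e^(4t)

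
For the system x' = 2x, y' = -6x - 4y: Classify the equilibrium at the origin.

A = [[2,0],[-6,-4]]; det(A-λI) = λ^2 + 2λ - 8.
λ = 2, -4: opposite signs.

saddle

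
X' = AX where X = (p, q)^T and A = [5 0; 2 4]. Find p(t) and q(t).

Coefficient matrix A = [[5, 0], [2, 4]].
Characteristic polynomial det(A - λI) = λ^2 - 9λ + 20 = 0.
Eigenvalues λ = 5, 4.
For λ=5: (A-λI) row 2 is [2, -1], so an eigenvector is (-1, -2).
For λ=4: (A-λI) row 1 is [1, 0], so an eigenvector is (0, 1).
General solution: C_1e^(5t)(-1,-2) + C_2e^(4t)(0,1).

p(t) = -C_1e^(5t), q(t) = -2C_1e^(5t) + C_2e^(4t)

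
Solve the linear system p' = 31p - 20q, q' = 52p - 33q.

Coefficient matrix A = [[31, -20], [52, -33]].
Characteristic polynomial det(A - λI) = λ^2 + 2λ + 17 = 0.
Eigenvalues λ = -1 ± 4i (complex conjugate pair).
For λ=-1+4i: an eigenvector is (-1,-2) - i(2,3) = (-1 - 2i, -2 - 3i).
A real fundamental pair from Re and Im of e^((-1+4i)t)v: X_1 = e^(-t)(cos(4t)·(-1,-2) + sin(4t)·(2,3)), X_2 = e^(-t)(sin(4t)·(-1,-2) - cos(4t)·(2,3)).
General solution: c_1X_1 + c_2X_2.

p(t) = 2c_1e^(-t)sin(4t) - c_1e^(-t)cos(4t) - c_2e^(-t)sin(4t) - 2c_2e^(-t)cos(4t), q(t) = 3c_1e^(-t)sin(4t) - 2c_1e^(-t)cos(4t) - 2c_2e^(-t)sin(4t) - 3c_2e^(-t)cos(4t)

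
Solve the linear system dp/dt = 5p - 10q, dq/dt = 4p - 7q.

p(t) = -C_1e^(-t)sin(2t) - 2C_1e^(-t)cos(2t) - 2C_2e^(-t)sin(2t) + C_2e^(-t)cos(2t), q(t) = -C_1e^(-t)sin(2t) - C_1e^(-t)cos(2t) - C_2e^(-t)sin(2t) + C_2e^(-t)cos(2t)

Coefficient matrix A = [[5, -10], [4, -7]].
Characteristic polynomial det(A - λI) = λ^2 + 2λ + 5 = 0.
Eigenvalues λ = -1 ± 2i (complex conjugate pair).
For λ=-1+2i: an eigenvector is (-2,-1) - i(-1,-1) = (-2 + i, -1 + i).
A real fundamental pair from Re and Im of e^((-1+2i)t)v: X_1 = e^(-t)(cos(2t)·(-2,-1) + sin(2t)·(-1,-1)), X_2 = e^(-t)(sin(2t)·(-2,-1) - cos(2t)·(-1,-1)).
General solution: C_1X_1 + C_2X_2.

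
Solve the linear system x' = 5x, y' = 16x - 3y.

x(t) = -c_1e^(5t), y(t) = -2c_1e^(5t) + c_2e^(-3t)

Coefficient matrix A = [[5, 0], [16, -3]].
Characteristic polynomial det(A - λI) = λ^2 - 2λ - 15 = 0.
Eigenvalues λ = 5, -3.
For λ=5: (A-λI) row 2 is [16, -8], so an eigenvector is (-1, -2).
For λ=-3: (A-λI) row 1 is [8, 0], so an eigenvector is (0, 1).
General solution: c_1e^(5t)(-1,-2) + c_2e^(-3t)(0,1).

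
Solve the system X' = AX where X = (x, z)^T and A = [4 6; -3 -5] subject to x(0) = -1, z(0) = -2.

x(t) = -6e^(t) + 5e^(-2t), z(t) = 3e^(t) - 5e^(-2t)

Coefficient matrix A = [[4, 6], [-3, -5]].
Characteristic polynomial det(A - λI) = λ^2 + λ - 2 = 0.
Eigenvalues λ = -2, 1.
For λ=-2: (A-λI) row 1 is [6, 6], so an eigenvector is (1, -1).
For λ=1: (A-λI) row 1 is [3, 6], so an eigenvector is (2, -1).
General solution: c_1e^(-2t)(1,-1) + c_2e^(t)(2,-1).
Applying x(0)=-1, z(0)=-2 gives c_1=5, c_2=-3.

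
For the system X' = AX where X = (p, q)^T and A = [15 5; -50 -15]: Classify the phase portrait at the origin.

A = [[15,5],[-50,-15]]; det(A-λI) = λ^2 + 25.
λ = 0 ± 5i: zero real part.

center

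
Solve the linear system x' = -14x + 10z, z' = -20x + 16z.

Coefficient matrix A = [[-14, 10], [-20, 16]].
Characteristic polynomial det(A - λI) = λ^2 - 2λ - 24 = 0.
Eigenvalues λ = 6, -4.
For λ=6: (A-λI) row 1 is [-20, 10], so an eigenvector is (-1, -2).
For λ=-4: (A-λI) row 1 is [-10, 10], so an eigenvector is (-1, -1).
General solution: C_1e^(6t)(-1,-2) + C_2e^(-4t)(-1,-1).

x(t) = -C_1e^(6t) - C_2e^(-4t), z(t) = -2C_1e^(6t) - C_2e^(-4t)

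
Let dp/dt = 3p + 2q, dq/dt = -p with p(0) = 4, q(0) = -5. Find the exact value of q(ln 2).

A = [[3,2],[-1,0]]; eigenvalues λ = 2, 1.
Eigenvectors: (2,-1) for λ=2, (-1,1) for λ=1.
From the initial condition, c_1 = -1, c_2 = -6.
q(ln 2) = (-1)(2^2)(-1) + (-6)(2^1)(1) = -8.

-8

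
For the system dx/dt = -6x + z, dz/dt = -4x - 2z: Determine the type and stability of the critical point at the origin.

stable improper node

A = [[-6,1],[-4,-2]]; det(A-λI) = λ^2 + 8λ + 16.
repeated λ = -4 with a single eigenvector.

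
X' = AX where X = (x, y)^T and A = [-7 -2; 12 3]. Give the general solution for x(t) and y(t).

x(t) = -C_1e^(-t) + C_2e^(-3t), y(t) = 3C_1e^(-t) - 2C_2e^(-3t)

Coefficient matrix A = [[-7, -2], [12, 3]].
Characteristic polynomial det(A - λI) = λ^2 + 4λ + 3 = 0.
Eigenvalues λ = -1, -3.
For λ=-1: (A-λI) row 1 is [-6, -2], so an eigenvector is (-1, 3).
For λ=-3: (A-λI) row 1 is [-4, -2], so an eigenvector is (1, -2).
General solution: C_1e^(-t)(-1,3) + C_2e^(-3t)(1,-2).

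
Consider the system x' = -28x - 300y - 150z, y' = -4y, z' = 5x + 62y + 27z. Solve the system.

Coefficient matrix A = [[-28, -300, -150], [0, -4, 0], [5, 62, 27]].
det(A - λI) = 0 gives eigenvalues λ = -4, -3, 2.
For λ=-4: eigenvector (0,1,-2).
For λ=-3: eigenvector (6,0,-1).
For λ=2: eigenvector (-5,0,1).
General solution: C_1e^(-4t)(0,1,-2) + C_2e^(-3t)(6,0,-1) + C_3e^(2t)(-5,0,1).

x(t) = 6C_2e^(-3t) - 5C_3e^(2t), y(t) = C_1e^(-4t), z(t) = -2C_1e^(-4t) - C_2e^(-3t) + C_3e^(2t)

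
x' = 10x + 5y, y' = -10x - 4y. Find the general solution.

Coefficient matrix A = [[10, 5], [-10, -4]].
Characteristic polynomial det(A - λI) = λ^2 - 6λ + 10 = 0.
Eigenvalues λ = 3 ± i (complex conjugate pair).
For λ=3+i: an eigenvector is (-2,3) - i(1,-1) = (-2 - i, 3 + i).
A real fundamental pair from Re and Im of e^((3+i)t)v: X_1 = e^(3t)(cos(t)·(-2,3) + sin(t)·(1,-1)), X_2 = e^(3t)(sin(t)·(-2,3) - cos(t)·(1,-1)).
General solution: C_1X_1 + C_2X_2.

x(t) = C_1e^(3t)sin(t) - 2C_1e^(3t)cos(t) - 2C_2e^(3t)sin(t) - C_2e^(3t)cos(t), y(t) = -C_1e^(3t)sin(t) + 3C_1e^(3t)cos(t) + 3C_2e^(3t)sin(t) + C_2e^(3t)cos(t)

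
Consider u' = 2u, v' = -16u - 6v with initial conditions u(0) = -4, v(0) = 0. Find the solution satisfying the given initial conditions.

u(t) = -4e^(2t), v(t) = 8e^(2t) - 8e^(-6t)

Coefficient matrix A = [[2, 0], [-16, -6]].
Characteristic polynomial det(A - λI) = λ^2 + 4λ - 12 = 0.
Eigenvalues λ = -6, 2.
For λ=-6: (A-λI) row 1 is [8, 0], so an eigenvector is (0, -1).
For λ=2: (A-λI) row 2 is [-16, -8], so an eigenvector is (-1, 2).
General solution: C_1e^(-6t)(0,-1) + C_2e^(2t)(-1,2).
Applying u(0)=-4, v(0)=0 gives C_1=8, C_2=4.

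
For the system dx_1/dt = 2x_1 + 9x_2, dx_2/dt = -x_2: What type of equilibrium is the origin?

A = [[2,9],[0,-1]]; det(A-λI) = λ^2 - λ - 2.
λ = -1, 2: opposite signs.

saddle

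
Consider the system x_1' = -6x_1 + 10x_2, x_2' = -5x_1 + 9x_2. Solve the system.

Coefficient matrix A = [[-6, 10], [-5, 9]].
Characteristic polynomial det(A - λI) = λ^2 - 3λ - 4 = 0.
Eigenvalues λ = -1, 4.
For λ=-1: (A-λI) row 1 is [-5, 10], so an eigenvector is (2, 1).
For λ=4: (A-λI) row 1 is [-10, 10], so an eigenvector is (1, 1).
General solution: K_1e^(-t)(2,1) + K_2e^(4t)(1,1).

x_1(t) = 2K_1e^(-t) + K_2e^(4t), x_2(t) = K_1e^(-t) + K_2e^(4t)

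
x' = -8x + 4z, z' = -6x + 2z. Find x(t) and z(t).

x(t) = -K_1e^(-4t) - 2K_2e^(-2t), z(t) = -K_1e^(-4t) - 3K_2e^(-2t)

Coefficient matrix A = [[-8, 4], [-6, 2]].
Characteristic polynomial det(A - λI) = λ^2 + 6λ + 8 = 0.
Eigenvalues λ = -4, -2.
For λ=-4: (A-λI) row 1 is [-4, 4], so an eigenvector is (-1, -1).
For λ=-2: (A-λI) row 1 is [-6, 4], so an eigenvector is (-2, -3).
General solution: K_1e^(-4t)(-1,-1) + K_2e^(-2t)(-2,-3).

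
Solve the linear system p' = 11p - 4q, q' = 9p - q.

Coefficient matrix A = [[11, -4], [9, -1]].
Characteristic polynomial det(A - λI) = λ^2 - 10λ + 25 = 0.
Single eigenvalue λ = 5 with algebraic multiplicity 2.
Eigenvector v = (-2,-3); generalized eigenvector w with (A-λI)w=v is (-1,-1).
General solution: e^(5t)[K_1·v + K_2·(t·v + w)].

p(t) = -2K_1e^(5t) - 2K_2te^(5t) - K_2e^(5t), q(t) = -3K_1e^(5t) - 3K_2te^(5t) - K_2e^(5t)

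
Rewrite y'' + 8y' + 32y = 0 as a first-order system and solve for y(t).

y(t) = C_1e^(-4t)cos(4t) + C_2e^(-4t)sin(4t)

Let x_1 = y, x_2 = y'. Then x_1' = x_2 and x_2' = -32x_1 - 8x_2.
A = [[0,1],[-32,-8]]; det(A-λI) = λ^2 + 8λ + 32.
Eigenvalues λ = -4 ± 4i.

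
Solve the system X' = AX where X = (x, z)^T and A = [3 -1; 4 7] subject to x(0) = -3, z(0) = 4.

x(t) = 2te^(5t) - 3e^(5t), z(t) = -4te^(5t) + 4e^(5t)

Coefficient matrix A = [[3, -1], [4, 7]].
Characteristic polynomial det(A - λI) = λ^2 - 10λ + 25 = 0.
Single eigenvalue λ = 5 with algebraic multiplicity 2.
Eigenvector v = (-1,2); generalized eigenvector w with (A-λI)w=v is (0,1).
General solution: e^(5t)[K_1·v + K_2·(t·v + w)].
Applying x(0)=-3, z(0)=4 gives K_1=3, K_2=-2.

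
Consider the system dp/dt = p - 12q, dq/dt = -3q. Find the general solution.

Coefficient matrix A = [[1, -12], [0, -3]].
Characteristic polynomial det(A - λI) = λ^2 + 2λ - 3 = 0.
Eigenvalues λ = -3, 1.
For λ=-3: (A-λI) row 1 is [4, -12], so an eigenvector is (-3, -1).
For λ=1: (A-λI) row 1 is [0, -12], so an eigenvector is (-1, 0).
General solution: C_1e^(-3t)(-3,-1) + C_2e^(t)(-1,0).

p(t) = -3C_1e^(-3t) - C_2e^(t), q(t) = -C_1e^(-3t)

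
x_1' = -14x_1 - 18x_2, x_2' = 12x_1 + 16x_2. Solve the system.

Coefficient matrix A = [[-14, -18], [12, 16]].
Characteristic polynomial det(A - λI) = λ^2 - 2λ - 8 = 0.
Eigenvalues λ = 4, -2.
For λ=4: (A-λI) row 1 is [-18, -18], so an eigenvector is (1, -1).
For λ=-2: (A-λI) row 1 is [-12, -18], so an eigenvector is (3, -2).
General solution: c_1e^(4t)(1,-1) + c_2e^(-2t)(3,-2).

x_1(t) = c_1e^(4t) + 3c_2e^(-2t), x_2(t) = -c_1e^(4t) - 2c_2e^(-2t)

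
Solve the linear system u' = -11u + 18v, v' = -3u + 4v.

Coefficient matrix A = [[-11, 18], [-3, 4]].
Characteristic polynomial det(A - λI) = λ^2 + 7λ + 10 = 0.
Eigenvalues λ = -2, -5.
For λ=-2: (A-λI) row 1 is [-9, 18], so an eigenvector is (-2, -1).
For λ=-5: (A-λI) row 1 is [-6, 18], so an eigenvector is (3, 1).
General solution: C_1e^(-2t)(-2,-1) + C_2e^(-5t)(3,1).

u(t) = -2C_1e^(-2t) + 3C_2e^(-5t), v(t) = -C_1e^(-2t) + C_2e^(-5t)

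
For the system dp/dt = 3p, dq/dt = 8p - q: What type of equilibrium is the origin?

A = [[3,0],[8,-1]]; det(A-λI) = λ^2 - 2λ - 3.
λ = -1, 3: opposite signs.

saddle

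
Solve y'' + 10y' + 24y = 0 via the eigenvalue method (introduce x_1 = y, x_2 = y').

Let x_1 = y, x_2 = y'. Then x_1' = x_2 and x_2' = -24x_1 - 10x_2.
A = [[0,1],[-24,-10]]; det(A-λI) = λ^2 + 10λ + 24.
Eigenvalues λ = -6, -4 with eigenvectors (1,-6), (1,-4).

y(t) = c_1e^(-6t) + c_2e^(-4t)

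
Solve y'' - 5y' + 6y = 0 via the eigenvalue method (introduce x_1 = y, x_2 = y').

Let x_1 = y, x_2 = y'. Then x_1' = x_2 and x_2' = -6x_1 + 5x_2.
A = [[0,1],[-6,5]]; det(A-λI) = λ^2 - 5λ + 6.
Eigenvalues λ = 2, 3 with eigenvectors (1,2), (1,3).

y(t) = K_1e^(2t) + K_2e^(3t)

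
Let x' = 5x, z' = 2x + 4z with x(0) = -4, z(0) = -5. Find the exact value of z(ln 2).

-208

A = [[5,0],[2,4]]; eigenvalues λ = 4, 5.
Eigenvectors: (0,1) for λ=4, (-1,-2) for λ=5.
From the initial condition, c_1 = 3, c_2 = 4.
z(ln 2) = (3)(2^4)(1) + (4)(2^5)(-2) = -208.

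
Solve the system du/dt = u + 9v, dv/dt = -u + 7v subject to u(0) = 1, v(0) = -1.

u(t) = -12te^(4t) + e^(4t), v(t) = -4te^(4t) - e^(4t)

Coefficient matrix A = [[1, 9], [-1, 7]].
Characteristic polynomial det(A - λI) = λ^2 - 8λ + 16 = 0.
Single eigenvalue λ = 4 with algebraic multiplicity 2.
Eigenvector v = (-3,-1); generalized eigenvector w with (A-λI)w=v is (1,0).
General solution: e^(4t)[c_1·v + c_2·(t·v + w)].
Applying u(0)=1, v(0)=-1 gives c_1=1, c_2=4.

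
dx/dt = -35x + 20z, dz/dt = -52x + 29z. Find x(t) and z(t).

x(t) = c_1e^(-3t)sin(4t) - 2c_1e^(-3t)cos(4t) - 2c_2e^(-3t)sin(4t) - c_2e^(-3t)cos(4t), z(t) = 2c_1e^(-3t)sin(4t) - 3c_1e^(-3t)cos(4t) - 3c_2e^(-3t)sin(4t) - 2c_2e^(-3t)cos(4t)

Coefficient matrix A = [[-35, 20], [-52, 29]].
Characteristic polynomial det(A - λI) = λ^2 + 6λ + 25 = 0.
Eigenvalues λ = -3 ± 4i (complex conjugate pair).
For λ=-3+4i: an eigenvector is (-2,-3) - i(1,2) = (-2 - i, -3 - 2i).
A real fundamental pair from Re and Im of e^((-3+4i)t)v: X_1 = e^(-3t)(cos(4t)·(-2,-3) + sin(4t)·(1,2)), X_2 = e^(-3t)(sin(4t)·(-2,-3) - cos(4t)·(1,2)).
General solution: c_1X_1 + c_2X_2.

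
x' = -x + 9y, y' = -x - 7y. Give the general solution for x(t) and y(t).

x(t) = -3K_1e^(-4t) - 3K_2te^(-4t) + 2K_2e^(-4t), y(t) = K_1e^(-4t) + K_2te^(-4t) - K_2e^(-4t)

Coefficient matrix A = [[-1, 9], [-1, -7]].
Characteristic polynomial det(A - λI) = λ^2 + 8λ + 16 = 0.
Single eigenvalue λ = -4 with algebraic multiplicity 2.
Eigenvector v = (-3,1); generalized eigenvector w with (A-λI)w=v is (2,-1).
General solution: e^(-4t)[K_1·v + K_2·(t·v + w)].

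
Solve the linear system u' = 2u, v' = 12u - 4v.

Coefficient matrix A = [[2, 0], [12, -4]].
Characteristic polynomial det(A - λI) = λ^2 + 2λ - 8 = 0.
Eigenvalues λ = -4, 2.
For λ=-4: (A-λI) row 1 is [6, 0], so an eigenvector is (0, -1).
For λ=2: (A-λI) row 2 is [12, -6], so an eigenvector is (1, 2).
General solution: C_1e^(-4t)(0,-1) + C_2e^(2t)(1,2).

u(t) = C_2e^(2t), v(t) = -C_1e^(-4t) + 2C_2e^(2t)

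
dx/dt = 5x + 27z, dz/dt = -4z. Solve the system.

x(t) = 3C_1e^(-4t) - C_2e^(5t), z(t) = -C_1e^(-4t)

Coefficient matrix A = [[5, 27], [0, -4]].
Characteristic polynomial det(A - λI) = λ^2 - λ - 20 = 0.
Eigenvalues λ = -4, 5.
For λ=-4: (A-λI) row 1 is [9, 27], so an eigenvector is (3, -1).
For λ=5: (A-λI) row 1 is [0, 27], so an eigenvector is (-1, 0).
General solution: C_1e^(-4t)(3,-1) + C_2e^(5t)(-1,0).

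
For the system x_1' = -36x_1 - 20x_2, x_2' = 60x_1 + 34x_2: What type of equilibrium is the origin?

saddle

A = [[-36,-20],[60,34]]; det(A-λI) = λ^2 + 2λ - 24.
λ = 4, -6: opposite signs.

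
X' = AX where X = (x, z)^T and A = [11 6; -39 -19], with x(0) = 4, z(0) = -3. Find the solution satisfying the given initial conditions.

Coefficient matrix A = [[11, 6], [-39, -19]].
Characteristic polynomial det(A - λI) = λ^2 + 8λ + 25 = 0.
Eigenvalues λ = -4 ± 3i (complex conjugate pair).
For λ=-4+3i: an eigenvector is (1,-2) - i(1,-3) = (1 - i, -2 + 3i).
A real fundamental pair from Re and Im of e^((-4+3i)t)v: X_1 = e^(-4t)(cos(3t)·(1,-2) + sin(3t)·(1,-3)), X_2 = e^(-4t)(sin(3t)·(1,-2) - cos(3t)·(1,-3)).
General solution: C_1X_1 + C_2X_2.
Applying x(0)=4, z(0)=-3 gives C_1=9, C_2=5.

x(t) = 14e^(-4t)sin(3t) + 4e^(-4t)cos(3t), z(t) = -37e^(-4t)sin(3t) - 3e^(-4t)cos(3t)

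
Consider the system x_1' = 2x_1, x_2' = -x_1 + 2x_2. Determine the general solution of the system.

Coefficient matrix A = [[2, 0], [-1, 2]].
Characteristic polynomial det(A - λI) = λ^2 - 4λ + 4 = 0.
Single eigenvalue λ = 2 with algebraic multiplicity 2.
Eigenvector v = (0,1); generalized eigenvector w with (A-λI)w=v is (-1,-1).
General solution: e^(2t)[C_1·v + C_2·(t·v + w)].

x_1(t) = -C_2e^(2t), x_2(t) = C_1e^(2t) + C_2te^(2t) - C_2e^(2t)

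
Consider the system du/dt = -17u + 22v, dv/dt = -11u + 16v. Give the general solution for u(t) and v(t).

u(t) = -2K_1e^(-6t) + K_2e^(5t), v(t) = -K_1e^(-6t) + K_2e^(5t)

Coefficient matrix A = [[-17, 22], [-11, 16]].
Characteristic polynomial det(A - λI) = λ^2 + λ - 30 = 0.
Eigenvalues λ = -6, 5.
For λ=-6: (A-λI) row 1 is [-11, 22], so an eigenvector is (-2, -1).
For λ=5: (A-λI) row 1 is [-22, 22], so an eigenvector is (1, 1).
General solution: K_1e^(-6t)(-2,-1) + K_2e^(5t)(1,1).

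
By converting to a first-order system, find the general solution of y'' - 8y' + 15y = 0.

Let x_1 = y, x_2 = y'. Then x_1' = x_2 and x_2' = -15x_1 + 8x_2.
A = [[0,1],[-15,8]]; det(A-λI) = λ^2 - 8λ + 15.
Eigenvalues λ = 3, 5 with eigenvectors (1,3), (1,5).

y(t) = C_1e^(3t) + C_2e^(5t)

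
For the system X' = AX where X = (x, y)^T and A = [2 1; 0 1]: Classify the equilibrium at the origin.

A = [[2,1],[0,1]]; det(A-λI) = λ^2 - 3λ + 2.
λ = 1, 2: both positive.

unstable node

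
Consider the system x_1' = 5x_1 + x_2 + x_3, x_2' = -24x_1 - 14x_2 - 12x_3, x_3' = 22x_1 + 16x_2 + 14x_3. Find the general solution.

Coefficient matrix A = [[5, 1, 1], [-24, -14, -12], [22, 16, 14]].
det(A - λI) = 0 gives eigenvalues λ = 3, -2, 4.
For λ=3: eigenvector (1,0,-2).
For λ=-2: eigenvector (0,1,-1).
For λ=4: eigenvector (1,-2,1).
General solution: c_1e^(3t)(1,0,-2) + c_2e^(-2t)(0,1,-1) + c_3e^(4t)(1,-2,1).

x_1(t) = c_1e^(3t) + c_3e^(4t), x_2(t) = c_2e^(-2t) - 2c_3e^(4t), x_3(t) = -2c_1e^(3t) - c_2e^(-2t) + c_3e^(4t)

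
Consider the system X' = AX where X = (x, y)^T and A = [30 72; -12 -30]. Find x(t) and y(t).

x(t) = 3K_1e^(6t) + 2K_2e^(-6t), y(t) = -K_1e^(6t) - K_2e^(-6t)

Coefficient matrix A = [[30, 72], [-12, -30]].
Characteristic polynomial det(A - λI) = λ^2 - 36 = 0.
Eigenvalues λ = 6, -6.
For λ=6: (A-λI) row 1 is [24, 72], so an eigenvector is (3, -1).
For λ=-6: (A-λI) row 1 is [36, 72], so an eigenvector is (2, -1).
General solution: K_1e^(6t)(3,-1) + K_2e^(-6t)(2,-1).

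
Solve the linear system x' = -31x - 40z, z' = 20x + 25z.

x(t) = 3C_1e^(-3t)sin(4t) + C_1e^(-3t)cos(4t) + C_2e^(-3t)sin(4t) - 3C_2e^(-3t)cos(4t), z(t) = -2C_1e^(-3t)sin(4t) - C_1e^(-3t)cos(4t) - C_2e^(-3t)sin(4t) + 2C_2e^(-3t)cos(4t)

Coefficient matrix A = [[-31, -40], [20, 25]].
Characteristic polynomial det(A - λI) = λ^2 + 6λ + 25 = 0.
Eigenvalues λ = -3 ± 4i (complex conjugate pair).
For λ=-3+4i: an eigenvector is (1,-1) - i(3,-2) = (1 - 3i, -1 + 2i).
A real fundamental pair from Re and Im of e^((-3+4i)t)v: X_1 = e^(-3t)(cos(4t)·(1,-1) + sin(4t)·(3,-2)), X_2 = e^(-3t)(sin(4t)·(1,-1) - cos(4t)·(3,-2)).
General solution: C_1X_1 + C_2X_2.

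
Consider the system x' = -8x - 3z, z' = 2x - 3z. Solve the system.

x(t) = K_1e^(-5t) + 3K_2e^(-6t), z(t) = -K_1e^(-5t) - 2K_2e^(-6t)

Coefficient matrix A = [[-8, -3], [2, -3]].
Characteristic polynomial det(A - λI) = λ^2 + 11λ + 30 = 0.
Eigenvalues λ = -5, -6.
For λ=-5: (A-λI) row 1 is [-3, -3], so an eigenvector is (1, -1).
For λ=-6: (A-λI) row 1 is [-2, -3], so an eigenvector is (3, -2).
General solution: K_1e^(-5t)(1,-1) + K_2e^(-6t)(3,-2).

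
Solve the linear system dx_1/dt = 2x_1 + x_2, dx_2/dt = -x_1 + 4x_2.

Coefficient matrix A = [[2, 1], [-1, 4]].
Characteristic polynomial det(A - λI) = λ^2 - 6λ + 9 = 0.
Single eigenvalue λ = 3 with algebraic multiplicity 2.
Eigenvector v = (-1,-1); generalized eigenvector w with (A-λI)w=v is (2,1).
General solution: e^(3t)[C_1·v + C_2·(t·v + w)].

x_1(t) = -C_1e^(3t) - C_2te^(3t) + 2C_2e^(3t), x_2(t) = -C_1e^(3t) - C_2te^(3t) + C_2e^(3t)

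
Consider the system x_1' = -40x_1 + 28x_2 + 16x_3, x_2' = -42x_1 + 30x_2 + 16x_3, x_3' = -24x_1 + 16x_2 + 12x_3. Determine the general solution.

x_1(t) = 2C_1e^(-4t) + 2C_2e^(2t) - C_3e^(4t), x_2(t) = 2C_1e^(-4t) + 3C_2e^(2t) - C_3e^(4t), x_3(t) = C_1e^(-4t) - C_3e^(4t)

Coefficient matrix A = [[-40, 28, 16], [-42, 30, 16], [-24, 16, 12]].
det(A - λI) = 0 gives eigenvalues λ = -4, 2, 4.
For λ=-4: eigenvector (2,2,1).
For λ=2: eigenvector (2,3,0).
For λ=4: eigenvector (-1,-1,-1).
General solution: C_1e^(-4t)(2,2,1) + C_2e^(2t)(2,3,0) + C_3e^(4t)(-1,-1,-1).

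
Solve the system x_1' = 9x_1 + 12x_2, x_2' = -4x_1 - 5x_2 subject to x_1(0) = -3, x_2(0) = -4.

x_1(t) = -36e^(3t) + 33e^(t), x_2(t) = 18e^(3t) - 22e^(t)

Coefficient matrix A = [[9, 12], [-4, -5]].
Characteristic polynomial det(A - λI) = λ^2 - 4λ + 3 = 0.
Eigenvalues λ = 1, 3.
For λ=1: (A-λI) row 1 is [8, 12], so an eigenvector is (3, -2).
For λ=3: (A-λI) row 1 is [6, 12], so an eigenvector is (-2, 1).
General solution: K_1e^(t)(3,-2) + K_2e^(3t)(-2,1).
Applying x_1(0)=-3, x_2(0)=-4 gives K_1=11, K_2=18.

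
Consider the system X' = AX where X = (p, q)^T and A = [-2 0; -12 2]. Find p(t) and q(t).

Coefficient matrix A = [[-2, 0], [-12, 2]].
Characteristic polynomial det(A - λI) = λ^2 - 4 = 0.
Eigenvalues λ = -2, 2.
For λ=-2: (A-λI) row 2 is [-12, 4], so an eigenvector is (1, 3).
For λ=2: (A-λI) row 1 is [-4, 0], so an eigenvector is (0, -1).
General solution: C_1e^(-2t)(1,3) + C_2e^(2t)(0,-1).

p(t) = C_1e^(-2t), q(t) = 3C_1e^(-2t) - C_2e^(2t)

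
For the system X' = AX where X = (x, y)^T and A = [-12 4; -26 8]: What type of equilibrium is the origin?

A = [[-12,4],[-26,8]]; det(A-λI) = λ^2 + 4λ + 8.
λ = -2 ± 2i: negative real part.

stable spiral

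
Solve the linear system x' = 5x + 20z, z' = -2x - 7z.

x(t) = K_1e^(-t)sin(2t) - 3K_1e^(-t)cos(2t) - 3K_2e^(-t)sin(2t) - K_2e^(-t)cos(2t), z(t) = K_1e^(-t)cos(2t) + K_2e^(-t)sin(2t)

Coefficient matrix A = [[5, 20], [-2, -7]].
Characteristic polynomial det(A - λI) = λ^2 + 2λ + 5 = 0.
Eigenvalues λ = -1 ± 2i (complex conjugate pair).
For λ=-1+2i: an eigenvector is (-3,1) - i(1,0) = (-3 - i, 1).
A real fundamental pair from Re and Im of e^((-1+2i)t)v: X_1 = e^(-t)(cos(2t)·(-3,1) + sin(2t)·(1,0)), X_2 = e^(-t)(sin(2t)·(-3,1) - cos(2t)·(1,0)).
General solution: K_1X_1 + K_2X_2.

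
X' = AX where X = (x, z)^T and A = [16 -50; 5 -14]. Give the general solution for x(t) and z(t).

Coefficient matrix A = [[16, -50], [5, -14]].
Characteristic polynomial det(A - λI) = λ^2 - 2λ + 26 = 0.
Eigenvalues λ = 1 ± 5i (complex conjugate pair).
For λ=1+5i: an eigenvector is (-3,-1) - i(1,0) = (-3 - i, -1).
A real fundamental pair from Re and Im of e^((1+5i)t)v: X_1 = e^(t)(cos(5t)·(-3,-1) + sin(5t)·(1,0)), X_2 = e^(t)(sin(5t)·(-3,-1) - cos(5t)·(1,0)).
General solution: C_1X_1 + C_2X_2.

x(t) = C_1e^(t)sin(5t) - 3C_1e^(t)cos(5t) - 3C_2e^(t)sin(5t) - C_2e^(t)cos(5t), z(t) = -C_1e^(t)cos(5t) - C_2e^(t)sin(5t)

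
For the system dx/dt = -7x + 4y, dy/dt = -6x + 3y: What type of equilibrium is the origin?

stable node

A = [[-7,4],[-6,3]]; det(A-λI) = λ^2 + 4λ + 3.
λ = -1, -3: both negative.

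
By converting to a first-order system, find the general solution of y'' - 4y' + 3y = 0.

y(t) = c_1e^(t) + c_2e^(3t)

Let x_1 = y, x_2 = y'. Then x_1' = x_2 and x_2' = -3x_1 + 4x_2.
A = [[0,1],[-3,4]]; det(A-λI) = λ^2 - 4λ + 3.
Eigenvalues λ = 1, 3 with eigenvectors (1,1), (1,3).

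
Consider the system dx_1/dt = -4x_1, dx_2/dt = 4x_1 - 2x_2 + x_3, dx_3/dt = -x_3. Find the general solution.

Coefficient matrix A = [[-4, 0, 0], [4, -2, 1], [0, 0, -1]].
det(A - λI) = 0 gives eigenvalues λ = -4, -1, -2.
For λ=-4: eigenvector (1,-2,0).
For λ=-1: eigenvector (0,1,1).
For λ=-2: eigenvector (0,1,0).
General solution: c_1e^(-4t)(1,-2,0) + c_2e^(-t)(0,1,1) + c_3e^(-2t)(0,1,0).

x_1(t) = c_1e^(-4t), x_2(t) = -2c_1e^(-4t) + c_2e^(-t) + c_3e^(-2t), x_3(t) = c_2e^(-t)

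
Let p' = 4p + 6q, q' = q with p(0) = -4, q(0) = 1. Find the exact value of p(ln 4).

A = [[4,6],[0,1]]; eigenvalues λ = 4, 1.
Eigenvectors: (-1,0) for λ=4, (-2,1) for λ=1.
From the initial condition, c_1 = 2, c_2 = 1.
p(ln 4) = (2)(4^4)(-1) + (1)(4^1)(-2) = -520.

-520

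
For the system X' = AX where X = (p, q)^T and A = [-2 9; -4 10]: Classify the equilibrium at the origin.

unstable improper node

A = [[-2,9],[-4,10]]; det(A-λI) = λ^2 - 8λ + 16.
repeated λ = 4 with a single eigenvector.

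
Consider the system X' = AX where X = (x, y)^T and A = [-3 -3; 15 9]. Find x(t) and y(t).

Coefficient matrix A = [[-3, -3], [15, 9]].
Characteristic polynomial det(A - λI) = λ^2 - 6λ + 18 = 0.
Eigenvalues λ = 3 ± 3i (complex conjugate pair).
For λ=3+3i: an eigenvector is (0,1) - i(-1,2) = (0 + i, 1 - 2i).
A real fundamental pair from Re and Im of e^((3+3i)t)v: X_1 = e^(3t)(cos(3t)·(0,1) + sin(3t)·(-1,2)), X_2 = e^(3t)(sin(3t)·(0,1) - cos(3t)·(-1,2)).
General solution: c_1X_1 + c_2X_2.

x(t) = -c_1e^(3t)sin(3t) + c_2e^(3t)cos(3t), y(t) = 2c_1e^(3t)sin(3t) + c_1e^(3t)cos(3t) + c_2e^(3t)sin(3t) - 2c_2e^(3t)cos(3t)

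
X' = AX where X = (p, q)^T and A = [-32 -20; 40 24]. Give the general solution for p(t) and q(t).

p(t) = c_1e^(-4t)sin(4t) + 2c_1e^(-4t)cos(4t) + 2c_2e^(-4t)sin(4t) - c_2e^(-4t)cos(4t), q(t) = -c_1e^(-4t)sin(4t) - 3c_1e^(-4t)cos(4t) - 3c_2e^(-4t)sin(4t) + c_2e^(-4t)cos(4t)

Coefficient matrix A = [[-32, -20], [40, 24]].
Characteristic polynomial det(A - λI) = λ^2 + 8λ + 32 = 0.
Eigenvalues λ = -4 ± 4i (complex conjugate pair).
For λ=-4+4i: an eigenvector is (2,-3) - i(1,-1) = (2 - i, -3 + i).
A real fundamental pair from Re and Im of e^((-4+4i)t)v: X_1 = e^(-4t)(cos(4t)·(2,-3) + sin(4t)·(1,-1)), X_2 = e^(-4t)(sin(4t)·(2,-3) - cos(4t)·(1,-1)).
General solution: c_1X_1 + c_2X_2.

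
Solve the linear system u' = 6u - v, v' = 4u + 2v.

u(t) = -C_1e^(4t) - C_2te^(4t), v(t) = -2C_1e^(4t) - 2C_2te^(4t) + C_2e^(4t)

Coefficient matrix A = [[6, -1], [4, 2]].
Characteristic polynomial det(A - λI) = λ^2 - 8λ + 16 = 0.
Single eigenvalue λ = 4 with algebraic multiplicity 2.
Eigenvector v = (-1,-2); generalized eigenvector w with (A-λI)w=v is (0,1).
General solution: e^(4t)[C_1·v + C_2·(t·v + w)].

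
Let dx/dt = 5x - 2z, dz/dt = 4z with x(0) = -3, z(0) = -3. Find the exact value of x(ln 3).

A = [[5,-2],[0,4]]; eigenvalues λ = 4, 5.
Eigenvectors: (-2,-1) for λ=4, (1,0) for λ=5.
From the initial condition, c_1 = 3, c_2 = 3.
x(ln 3) = (3)(3^4)(-2) + (3)(3^5)(1) = 243.

243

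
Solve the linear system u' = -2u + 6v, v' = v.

u(t) = 2C_1e^(t) + C_2e^(-2t), v(t) = C_1e^(t)

Coefficient matrix A = [[-2, 6], [0, 1]].
Characteristic polynomial det(A - λI) = λ^2 + λ - 2 = 0.
Eigenvalues λ = 1, -2.
For λ=1: (A-λI) row 1 is [-3, 6], so an eigenvector is (2, 1).
For λ=-2: (A-λI) row 1 is [0, 6], so an eigenvector is (1, 0).
General solution: C_1e^(t)(2,1) + C_2e^(-2t)(1,0).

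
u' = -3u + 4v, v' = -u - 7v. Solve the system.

Coefficient matrix A = [[-3, 4], [-1, -7]].
Characteristic polynomial det(A - λI) = λ^2 + 10λ + 25 = 0.
Single eigenvalue λ = -5 with algebraic multiplicity 2.
Eigenvector v = (2,-1); generalized eigenvector w with (A-λI)w=v is (-1,1).
General solution: e^(-5t)[C_1·v + C_2·(t·v + w)].

u(t) = 2C_1e^(-5t) + 2C_2te^(-5t) - C_2e^(-5t), v(t) = -C_1e^(-5t) - C_2te^(-5t) + C_2e^(-5t)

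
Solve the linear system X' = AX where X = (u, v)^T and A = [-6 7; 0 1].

Coefficient matrix A = [[-6, 7], [0, 1]].
Characteristic polynomial det(A - λI) = λ^2 + 5λ - 6 = 0.
Eigenvalues λ = -6, 1.
For λ=-6: (A-λI) row 1 is [0, 7], so an eigenvector is (-1, 0).
For λ=1: (A-λI) row 1 is [-7, 7], so an eigenvector is (1, 1).
General solution: C_1e^(-6t)(-1,0) + C_2e^(t)(1,1).

u(t) = -C_1e^(-6t) + C_2e^(t), v(t) = C_2e^(t)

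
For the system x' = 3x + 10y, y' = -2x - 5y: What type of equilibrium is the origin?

stable spiral

A = [[3,10],[-2,-5]]; det(A-λI) = λ^2 + 2λ + 5.
λ = -1 ± 2i: negative real part.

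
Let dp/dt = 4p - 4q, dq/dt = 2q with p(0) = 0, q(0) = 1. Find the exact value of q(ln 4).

A = [[4,-4],[0,2]]; eigenvalues λ = 2, 4.
Eigenvectors: (2,1) for λ=2, (1,0) for λ=4.
From the initial condition, c_1 = 1, c_2 = -2.
q(ln 4) = (1)(4^2)(1) + (-2)(4^4)(0) = 16.

16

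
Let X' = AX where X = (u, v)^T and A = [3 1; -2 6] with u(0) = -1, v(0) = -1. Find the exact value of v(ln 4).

-256

A = [[3,1],[-2,6]]; eigenvalues λ = 4, 5.
Eigenvectors: (-1,-1) for λ=4, (-1,-2) for λ=5.
From the initial condition, c_1 = 1, c_2 = 0.
v(ln 4) = (1)(4^4)(-1) + (0)(4^5)(-2) = -256.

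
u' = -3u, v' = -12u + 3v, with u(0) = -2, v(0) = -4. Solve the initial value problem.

Coefficient matrix A = [[-3, 0], [-12, 3]].
Characteristic polynomial det(A - λI) = λ^2 - 9 = 0.
Eigenvalues λ = -3, 3.
For λ=-3: (A-λI) row 2 is [-12, 6], so an eigenvector is (-1, -2).
For λ=3: (A-λI) row 1 is [-6, 0], so an eigenvector is (0, -1).
General solution: K_1e^(-3t)(-1,-2) + K_2e^(3t)(0,-1).
Applying u(0)=-2, v(0)=-4 gives K_1=2, K_2=0.

u(t) = -2e^(-3t), v(t) = -4e^(-3t)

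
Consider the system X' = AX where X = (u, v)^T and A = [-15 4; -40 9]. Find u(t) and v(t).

u(t) = c_1e^(-3t)sin(4t) - c_2e^(-3t)cos(4t), v(t) = 3c_1e^(-3t)sin(4t) + c_1e^(-3t)cos(4t) + c_2e^(-3t)sin(4t) - 3c_2e^(-3t)cos(4t)

Coefficient matrix A = [[-15, 4], [-40, 9]].
Characteristic polynomial det(A - λI) = λ^2 + 6λ + 25 = 0.
Eigenvalues λ = -3 ± 4i (complex conjugate pair).
For λ=-3+4i: an eigenvector is (0,1) - i(1,3) = (0 - i, 1 - 3i).
A real fundamental pair from Re and Im of e^((-3+4i)t)v: X_1 = e^(-3t)(cos(4t)·(0,1) + sin(4t)·(1,3)), X_2 = e^(-3t)(sin(4t)·(0,1) - cos(4t)·(1,3)).
General solution: c_1X_1 + c_2X_2.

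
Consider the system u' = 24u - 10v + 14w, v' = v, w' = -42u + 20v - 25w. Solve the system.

u(t) = K_1e^(-4t) + 2K_2e^(3t) - 2K_3e^(t), v(t) = K_3e^(t), w(t) = -2K_1e^(-4t) - 3K_2e^(3t) + 4K_3e^(t)

Coefficient matrix A = [[24, -10, 14], [0, 1, 0], [-42, 20, -25]].
det(A - λI) = 0 gives eigenvalues λ = -4, 3, 1.
For λ=-4: eigenvector (1,0,-2).
For λ=3: eigenvector (2,0,-3).
For λ=1: eigenvector (-2,1,4).
General solution: K_1e^(-4t)(1,0,-2) + K_2e^(3t)(2,0,-3) + K_3e^(t)(-2,1,4).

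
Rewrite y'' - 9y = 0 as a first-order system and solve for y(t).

y(t) = c_1e^(-3t) + c_2e^(3t)

Let x_1 = y, x_2 = y'. Then x_1' = x_2 and x_2' = 9x_1.
A = [[0,1],[9,0]]; det(A-λI) = λ^2 - 9.
Eigenvalues λ = -3, 3 with eigenvectors (1,-3), (1,3).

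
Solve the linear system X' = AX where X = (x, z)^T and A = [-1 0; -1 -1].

Coefficient matrix A = [[-1, 0], [-1, -1]].
Characteristic polynomial det(A - λI) = λ^2 + 2λ + 1 = 0.
Single eigenvalue λ = -1 with algebraic multiplicity 2.
Eigenvector v = (0,-1); generalized eigenvector w with (A-λI)w=v is (1,0).
General solution: e^(-t)[c_1·v + c_2·(t·v + w)].

x(t) = c_2e^(-t), z(t) = -c_1e^(-t) - c_2te^(-t)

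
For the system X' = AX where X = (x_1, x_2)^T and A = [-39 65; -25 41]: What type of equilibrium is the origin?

A = [[-39,65],[-25,41]]; det(A-λI) = λ^2 - 2λ + 26.
λ = 1 ± 5i: positive real part.

unstable spiral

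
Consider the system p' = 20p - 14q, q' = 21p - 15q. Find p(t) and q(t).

Coefficient matrix A = [[20, -14], [21, -15]].
Characteristic polynomial det(A - λI) = λ^2 - 5λ - 6 = 0.
Eigenvalues λ = -1, 6.
For λ=-1: (A-λI) row 1 is [21, -14], so an eigenvector is (2, 3).
For λ=6: (A-λI) row 1 is [14, -14], so an eigenvector is (1, 1).
General solution: C_1e^(-t)(2,3) + C_2e^(6t)(1,1).

p(t) = 2C_1e^(-t) + C_2e^(6t), q(t) = 3C_1e^(-t) + C_2e^(6t)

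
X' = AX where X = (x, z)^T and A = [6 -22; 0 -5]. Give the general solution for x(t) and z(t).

x(t) = 2K_1e^(-5t) + K_2e^(6t), z(t) = K_1e^(-5t)

Coefficient matrix A = [[6, -22], [0, -5]].
Characteristic polynomial det(A - λI) = λ^2 - λ - 30 = 0.
Eigenvalues λ = -5, 6.
For λ=-5: (A-λI) row 1 is [11, -22], so an eigenvector is (2, 1).
For λ=6: (A-λI) row 1 is [0, -22], so an eigenvector is (1, 0).
General solution: K_1e^(-5t)(2,1) + K_2e^(6t)(1,0).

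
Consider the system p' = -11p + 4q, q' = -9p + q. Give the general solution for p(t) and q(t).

p(t) = -2K_1e^(-5t) - 2K_2te^(-5t) - K_2e^(-5t), q(t) = -3K_1e^(-5t) - 3K_2te^(-5t) - 2K_2e^(-5t)

Coefficient matrix A = [[-11, 4], [-9, 1]].
Characteristic polynomial det(A - λI) = λ^2 + 10λ + 25 = 0.
Single eigenvalue λ = -5 with algebraic multiplicity 2.
Eigenvector v = (-2,-3); generalized eigenvector w with (A-λI)w=v is (-1,-2).
General solution: e^(-5t)[K_1·v + K_2·(t·v + w)].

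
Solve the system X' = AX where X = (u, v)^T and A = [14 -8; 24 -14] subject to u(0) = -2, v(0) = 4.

u(t) = -16e^(2t) + 14e^(-2t), v(t) = -24e^(2t) + 28e^(-2t)

Coefficient matrix A = [[14, -8], [24, -14]].
Characteristic polynomial det(A - λI) = λ^2 - 4 = 0.
Eigenvalues λ = -2, 2.
For λ=-2: (A-λI) row 1 is [16, -8], so an eigenvector is (1, 2).
For λ=2: (A-λI) row 1 is [12, -8], so an eigenvector is (-2, -3).
General solution: K_1e^(-2t)(1,2) + K_2e^(2t)(-2,-3).
Applying u(0)=-2, v(0)=4 gives K_1=14, K_2=8.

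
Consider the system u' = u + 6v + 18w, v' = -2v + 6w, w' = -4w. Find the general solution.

u(t) = K_2e^(t) - 2K_3e^(-2t), v(t) = 3K_1e^(-4t) + K_3e^(-2t), w(t) = -K_1e^(-4t)

Coefficient matrix A = [[1, 6, 18], [0, -2, 6], [0, 0, -4]].
det(A - λI) = 0 gives eigenvalues λ = -4, 1, -2.
For λ=-4: eigenvector (0,3,-1).
For λ=1: eigenvector (1,0,0).
For λ=-2: eigenvector (-2,1,0).
General solution: K_1e^(-4t)(0,3,-1) + K_2e^(t)(1,0,0) + K_3e^(-2t)(-2,1,0).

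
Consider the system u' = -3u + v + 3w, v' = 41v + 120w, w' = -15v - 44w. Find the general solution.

Coefficient matrix A = [[-3, 1, 3], [0, 41, 120], [0, -15, -44]].
det(A - λI) = 0 gives eigenvalues λ = -3, -4, 1.
For λ=-3: eigenvector (1,0,0).
For λ=-4: eigenvector (-1,-8,3).
For λ=1: eigenvector (0,-3,1).
General solution: C_1e^(-3t)(1,0,0) + C_2e^(-4t)(-1,-8,3) + C_3e^(t)(0,-3,1).

u(t) = C_1e^(-3t) - C_2e^(-4t), v(t) = -8C_2e^(-4t) - 3C_3e^(t), w(t) = 3C_2e^(-4t) + C_3e^(t)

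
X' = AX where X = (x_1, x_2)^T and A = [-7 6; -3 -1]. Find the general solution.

x_1(t) = -C_1e^(-4t)sin(3t) + C_1e^(-4t)cos(3t) + C_2e^(-4t)sin(3t) + C_2e^(-4t)cos(3t), x_2(t) = -C_1e^(-4t)sin(3t) + C_2e^(-4t)cos(3t)

Coefficient matrix A = [[-7, 6], [-3, -1]].
Characteristic polynomial det(A - λI) = λ^2 + 8λ + 25 = 0.
Eigenvalues λ = -4 ± 3i (complex conjugate pair).
For λ=-4+3i: an eigenvector is (1,0) - i(-1,-1) = (1 + i, 0 + i).
A real fundamental pair from Re and Im of e^((-4+3i)t)v: X_1 = e^(-4t)(cos(3t)·(1,0) + sin(3t)·(-1,-1)), X_2 = e^(-4t)(sin(3t)·(1,0) - cos(3t)·(-1,-1)).
General solution: C_1X_1 + C_2X_2.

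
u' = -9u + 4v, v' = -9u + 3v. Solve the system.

u(t) = 2C_1e^(-3t) + 2C_2te^(-3t) + C_2e^(-3t), v(t) = 3C_1e^(-3t) + 3C_2te^(-3t) + 2C_2e^(-3t)

Coefficient matrix A = [[-9, 4], [-9, 3]].
Characteristic polynomial det(A - λI) = λ^2 + 6λ + 9 = 0.
Single eigenvalue λ = -3 with algebraic multiplicity 2.
Eigenvector v = (2,3); generalized eigenvector w with (A-λI)w=v is (1,2).
General solution: e^(-3t)[C_1·v + C_2·(t·v + w)].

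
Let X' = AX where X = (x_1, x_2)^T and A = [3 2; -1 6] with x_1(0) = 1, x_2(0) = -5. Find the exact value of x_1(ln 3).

-1701

A = [[3,2],[-1,6]]; eigenvalues λ = 5, 4.
Eigenvectors: (-1,-1) for λ=5, (2,1) for λ=4.
From the initial condition, c_1 = 11, c_2 = 6.
x_1(ln 3) = (11)(3^5)(-1) + (6)(3^4)(2) = -1701.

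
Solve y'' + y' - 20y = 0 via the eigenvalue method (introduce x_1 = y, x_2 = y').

Let x_1 = y, x_2 = y'. Then x_1' = x_2 and x_2' = 20x_1 - x_2.
A = [[0,1],[20,-1]]; det(A-λI) = λ^2 + λ - 20.
Eigenvalues λ = 4, -5 with eigenvectors (1,4), (1,-5).

y(t) = c_1e^(4t) + c_2e^(-5t)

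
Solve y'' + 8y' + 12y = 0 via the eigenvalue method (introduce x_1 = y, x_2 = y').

Let x_1 = y, x_2 = y'. Then x_1' = x_2 and x_2' = -12x_1 - 8x_2.
A = [[0,1],[-12,-8]]; det(A-λI) = λ^2 + 8λ + 12.
Eigenvalues λ = -2, -6 with eigenvectors (1,-2), (1,-6).

y(t) = K_1e^(-2t) + K_2e^(-6t)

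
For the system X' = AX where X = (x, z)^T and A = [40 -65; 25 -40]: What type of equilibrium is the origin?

A = [[40,-65],[25,-40]]; det(A-λI) = λ^2 + 25.
λ = 0 ± 5i: zero real part.

center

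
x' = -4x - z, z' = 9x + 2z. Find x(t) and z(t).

Coefficient matrix A = [[-4, -1], [9, 2]].
Characteristic polynomial det(A - λI) = λ^2 + 2λ + 1 = 0.
Single eigenvalue λ = -1 with algebraic multiplicity 2.
Eigenvector v = (-1,3); generalized eigenvector w with (A-λI)w=v is (0,1).
General solution: e^(-t)[K_1·v + K_2·(t·v + w)].

x(t) = -K_1e^(-t) - K_2te^(-t), z(t) = 3K_1e^(-t) + 3K_2te^(-t) + K_2e^(-t)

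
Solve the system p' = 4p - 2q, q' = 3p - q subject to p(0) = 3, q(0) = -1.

Coefficient matrix A = [[4, -2], [3, -1]].
Characteristic polynomial det(A - λI) = λ^2 - 3λ + 2 = 0.
Eigenvalues λ = 2, 1.
For λ=2: (A-λI) row 1 is [2, -2], so an eigenvector is (-1, -1).
For λ=1: (A-λI) row 1 is [3, -2], so an eigenvector is (2, 3).
General solution: c_1e^(2t)(-1,-1) + c_2e^(t)(2,3).
Applying p(0)=3, q(0)=-1 gives c_1=-11, c_2=-4.

p(t) = 11e^(2t) - 8e^(t), q(t) = 11e^(2t) - 12e^(t)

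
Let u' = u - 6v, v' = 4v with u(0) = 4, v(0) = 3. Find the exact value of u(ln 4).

A = [[1,-6],[0,4]]; eigenvalues λ = 4, 1.
Eigenvectors: (-2,1) for λ=4, (-1,0) for λ=1.
From the initial condition, c_1 = 3, c_2 = -10.
u(ln 4) = (3)(4^4)(-2) + (-10)(4^1)(-1) = -1496.

-1496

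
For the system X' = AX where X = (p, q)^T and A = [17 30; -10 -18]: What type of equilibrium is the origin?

A = [[17,30],[-10,-18]]; det(A-λI) = λ^2 + λ - 6.
λ = -3, 2: opposite signs.

saddle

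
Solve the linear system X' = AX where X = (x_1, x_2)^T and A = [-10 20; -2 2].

x_1(t) = -3C_1e^(-4t)sin(2t) + C_1e^(-4t)cos(2t) + C_2e^(-4t)sin(2t) + 3C_2e^(-4t)cos(2t), x_2(t) = -C_1e^(-4t)sin(2t) + C_2e^(-4t)cos(2t)

Coefficient matrix A = [[-10, 20], [-2, 2]].
Characteristic polynomial det(A - λI) = λ^2 + 8λ + 20 = 0.
Eigenvalues λ = -4 ± 2i (complex conjugate pair).
For λ=-4+2i: an eigenvector is (1,0) - i(-3,-1) = (1 + 3i, 0 + i).
A real fundamental pair from Re and Im of e^((-4+2i)t)v: X_1 = e^(-4t)(cos(2t)·(1,0) + sin(2t)·(-3,-1)), X_2 = e^(-4t)(sin(2t)·(1,0) - cos(2t)·(-3,-1)).
General solution: C_1X_1 + C_2X_2.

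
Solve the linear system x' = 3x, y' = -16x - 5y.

x(t) = -c_1e^(3t), y(t) = 2c_1e^(3t) + c_2e^(-5t)

Coefficient matrix A = [[3, 0], [-16, -5]].
Characteristic polynomial det(A - λI) = λ^2 + 2λ - 15 = 0.
Eigenvalues λ = 3, -5.
For λ=3: (A-λI) row 2 is [-16, -8], so an eigenvector is (-1, 2).
For λ=-5: (A-λI) row 1 is [8, 0], so an eigenvector is (0, 1).
General solution: c_1e^(3t)(-1,2) + c_2e^(-5t)(0,1).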